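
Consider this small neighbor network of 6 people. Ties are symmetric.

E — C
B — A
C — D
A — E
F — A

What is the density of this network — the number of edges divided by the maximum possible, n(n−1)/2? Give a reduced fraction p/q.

1/3

There are 5 edges and 6 nodes, so the maximum possible is C(6,2) = 15.
Density = 5/15 = 1/3.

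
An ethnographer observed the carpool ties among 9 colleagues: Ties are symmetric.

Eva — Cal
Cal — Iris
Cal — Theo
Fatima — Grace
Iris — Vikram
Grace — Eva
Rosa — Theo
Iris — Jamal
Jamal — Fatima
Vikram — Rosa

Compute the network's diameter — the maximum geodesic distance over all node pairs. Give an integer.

4

Eccentricity of each node (its greatest distance to any other): Cal:3, Eva:3, Fatima:4, Grace:4, Iris:3, Jamal:3, Rosa:4, Theo:4, Vikram:4.
The maximum eccentricity is 4, realized for instance by the pair Theo–Fatima via Theo – Cal – Eva – Grace – Fatima. So the diameter is 4.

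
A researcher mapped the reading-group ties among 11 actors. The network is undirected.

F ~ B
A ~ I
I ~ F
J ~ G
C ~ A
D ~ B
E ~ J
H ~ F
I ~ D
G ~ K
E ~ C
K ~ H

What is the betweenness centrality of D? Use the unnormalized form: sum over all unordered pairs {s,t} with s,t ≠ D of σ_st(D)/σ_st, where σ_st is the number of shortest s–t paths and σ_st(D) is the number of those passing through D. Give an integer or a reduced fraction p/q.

Pairs whose geodesics pass through D — B–E: 1/2; B–C: 1/2; B–A: 1/2; B–I: 1/2.
All other pairs contribute 0.
Summing the contributions gives betweenness(D) = 2.

2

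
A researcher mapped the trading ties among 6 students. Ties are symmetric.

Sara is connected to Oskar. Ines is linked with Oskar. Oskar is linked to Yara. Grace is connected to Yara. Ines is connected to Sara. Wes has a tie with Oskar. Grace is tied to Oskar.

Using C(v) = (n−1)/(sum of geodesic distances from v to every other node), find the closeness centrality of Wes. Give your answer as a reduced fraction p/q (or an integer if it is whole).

5/9

Distances from Wes: Grace:2, Ines:2, Oskar:1, Sara:2, Yara:2. Sum = 9.
n = 6, so closeness = 5/9.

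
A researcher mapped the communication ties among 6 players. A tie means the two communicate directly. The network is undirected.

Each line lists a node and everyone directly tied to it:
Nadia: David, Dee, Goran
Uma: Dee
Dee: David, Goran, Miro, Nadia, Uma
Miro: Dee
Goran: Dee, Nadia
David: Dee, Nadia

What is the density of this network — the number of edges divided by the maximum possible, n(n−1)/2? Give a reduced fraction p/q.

7/15

There are 7 edges and 6 nodes, so the maximum possible is C(6,2) = 15.
Density = 7/15.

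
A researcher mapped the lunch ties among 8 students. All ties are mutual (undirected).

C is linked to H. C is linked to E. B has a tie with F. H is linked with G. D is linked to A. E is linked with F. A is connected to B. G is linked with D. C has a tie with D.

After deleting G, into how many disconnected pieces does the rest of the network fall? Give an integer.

1

G's neighbors (D and H) remain reachable from one another through other ties, so the rest of the network stays in one piece.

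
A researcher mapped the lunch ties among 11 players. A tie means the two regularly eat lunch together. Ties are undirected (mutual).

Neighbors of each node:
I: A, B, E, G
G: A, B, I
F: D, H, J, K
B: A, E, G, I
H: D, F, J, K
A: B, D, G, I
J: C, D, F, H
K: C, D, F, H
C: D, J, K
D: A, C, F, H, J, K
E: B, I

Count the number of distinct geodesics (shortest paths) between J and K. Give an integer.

4

The shortest distance is 2. The length-2 paths are: J–C–K; J–D–K; J–H–K; J–F–K.
That gives 4 distinct shortest paths.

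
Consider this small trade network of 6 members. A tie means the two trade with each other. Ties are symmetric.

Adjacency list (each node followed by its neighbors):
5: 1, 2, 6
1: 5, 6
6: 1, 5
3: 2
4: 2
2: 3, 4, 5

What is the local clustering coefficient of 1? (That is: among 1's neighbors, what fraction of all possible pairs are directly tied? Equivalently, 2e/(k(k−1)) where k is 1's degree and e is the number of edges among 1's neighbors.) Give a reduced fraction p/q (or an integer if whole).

1

1's neighbors: 5 and 6 (k = 2).
Possible neighbor pairs: C(2,2) = 1. Edges among them: 5–6 → e = 1.
Clustering(1) = 1/1.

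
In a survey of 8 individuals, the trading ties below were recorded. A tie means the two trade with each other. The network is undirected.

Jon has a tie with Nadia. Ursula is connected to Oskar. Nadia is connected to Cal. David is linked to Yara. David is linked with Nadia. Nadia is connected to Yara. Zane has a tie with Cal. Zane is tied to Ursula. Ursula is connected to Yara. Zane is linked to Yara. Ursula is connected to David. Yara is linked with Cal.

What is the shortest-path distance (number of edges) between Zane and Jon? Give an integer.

3

One shortest route is Zane – Cal – Nadia – Jon, which uses 3 edges, and at distance 2 from Zane we only reach {David, Nadia, Oskar}, which does not include Jon. So d(Zane,Jon) = 3.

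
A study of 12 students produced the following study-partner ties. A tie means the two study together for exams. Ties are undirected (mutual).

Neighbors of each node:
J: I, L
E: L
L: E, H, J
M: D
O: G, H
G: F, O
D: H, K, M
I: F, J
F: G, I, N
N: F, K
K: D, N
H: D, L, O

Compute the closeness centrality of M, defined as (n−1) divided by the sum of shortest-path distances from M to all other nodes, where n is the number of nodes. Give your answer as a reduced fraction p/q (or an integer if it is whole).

Distances from M: D:1, E:4, F:4, G:4, H:2, I:5, J:4, K:2, L:3, N:3, O:3. Sum = 35.
n = 12, so closeness = 11/35.

11/35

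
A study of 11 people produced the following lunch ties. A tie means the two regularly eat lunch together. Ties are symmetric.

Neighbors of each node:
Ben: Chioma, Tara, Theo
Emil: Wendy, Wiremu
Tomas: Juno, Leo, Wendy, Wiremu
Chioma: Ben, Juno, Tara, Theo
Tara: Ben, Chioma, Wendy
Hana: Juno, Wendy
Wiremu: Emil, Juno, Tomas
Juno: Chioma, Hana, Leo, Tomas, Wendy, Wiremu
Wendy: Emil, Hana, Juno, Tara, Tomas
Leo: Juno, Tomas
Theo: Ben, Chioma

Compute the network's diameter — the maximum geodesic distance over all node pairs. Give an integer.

4

Eccentricity of each node (its greatest distance to any other): Ben:3, Chioma:3, Emil:4, Hana:3, Juno:2, Leo:3, Tara:3, Theo:4, Tomas:3, Wendy:3, Wiremu:3.
The maximum eccentricity is 4, realized for instance by the pair Theo–Emil via Theo – Chioma – Tara – Wendy – Emil. So the diameter is 4.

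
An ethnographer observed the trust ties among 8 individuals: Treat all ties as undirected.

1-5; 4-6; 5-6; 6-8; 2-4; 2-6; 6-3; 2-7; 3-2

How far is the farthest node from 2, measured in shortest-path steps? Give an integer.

3

Distances from 2: 1:3, 3:1, 4:1, 5:2, 6:1, 7:1, 8:2.
The largest is 3 (to 1), so the eccentricity of 2 is 3.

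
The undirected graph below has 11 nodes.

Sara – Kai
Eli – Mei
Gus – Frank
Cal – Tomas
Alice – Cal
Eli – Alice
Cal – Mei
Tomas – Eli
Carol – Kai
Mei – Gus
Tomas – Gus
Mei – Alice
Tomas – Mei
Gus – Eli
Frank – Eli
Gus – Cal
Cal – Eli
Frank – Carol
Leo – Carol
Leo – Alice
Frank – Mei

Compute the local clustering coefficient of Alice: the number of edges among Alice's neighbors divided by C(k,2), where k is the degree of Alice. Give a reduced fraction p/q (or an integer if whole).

1/2

Alice's neighbors: Cal, Eli, Leo, and Mei (k = 4).
Possible neighbor pairs: C(4,2) = 6. Edges among them: Cal–Eli, Cal–Mei, Eli–Mei → e = 3.
Clustering(Alice) = 3/6 = 1/2.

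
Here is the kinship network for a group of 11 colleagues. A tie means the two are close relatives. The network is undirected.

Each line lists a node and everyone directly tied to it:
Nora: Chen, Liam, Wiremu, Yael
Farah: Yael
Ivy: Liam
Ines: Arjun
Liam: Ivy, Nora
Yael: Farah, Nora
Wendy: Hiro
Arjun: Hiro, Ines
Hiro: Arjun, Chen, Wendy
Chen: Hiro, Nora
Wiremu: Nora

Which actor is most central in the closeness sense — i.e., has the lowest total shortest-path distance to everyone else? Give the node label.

Nora

Farness (sum of distances to all others) for each node — Arjun:31, Chen:21, Farah:36, Hiro:24, Ines:40, Ivy:36, Liam:27, Nora:20, Wendy:33, Wiremu:29, Yael:27.
The smallest farness is 20, for Nora, so Nora has the highest closeness.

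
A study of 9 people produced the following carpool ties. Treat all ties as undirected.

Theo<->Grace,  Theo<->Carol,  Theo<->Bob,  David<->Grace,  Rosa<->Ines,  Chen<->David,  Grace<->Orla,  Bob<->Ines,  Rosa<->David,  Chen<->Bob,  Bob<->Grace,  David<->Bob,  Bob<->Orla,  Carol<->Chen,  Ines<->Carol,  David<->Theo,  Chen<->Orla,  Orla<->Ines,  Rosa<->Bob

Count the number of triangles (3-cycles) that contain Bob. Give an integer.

Bob's neighbors: Chen, David, Grace, Ines, Orla, Rosa, and Theo.
Neighbor pairs that are themselves tied: Bob–Chen–David; Bob–Chen–Orla; Bob–David–Grace; Bob–David–Rosa; Bob–David–Theo; Bob–Grace–Orla; Bob–Grace–Theo; Bob–Ines–Orla; Bob–Ines–Rosa. Each forms one triangle with Bob, for 9 in total.

9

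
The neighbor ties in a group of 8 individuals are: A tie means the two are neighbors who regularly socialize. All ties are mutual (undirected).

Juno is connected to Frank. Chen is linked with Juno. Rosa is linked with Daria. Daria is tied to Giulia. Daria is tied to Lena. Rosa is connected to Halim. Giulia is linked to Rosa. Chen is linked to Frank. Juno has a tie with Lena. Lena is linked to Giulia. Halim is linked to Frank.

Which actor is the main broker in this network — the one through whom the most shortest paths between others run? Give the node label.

Unnormalized betweenness of each node: Chen:0, Daria:7/6, Frank:11/3, Giulia:7/6, Halim:10/3, Juno:16/3, Lena:17/3, Rosa:11/3.
Lena has the largest value, 17/3, making it the main broker — the node through which the most shortest paths run.

Lena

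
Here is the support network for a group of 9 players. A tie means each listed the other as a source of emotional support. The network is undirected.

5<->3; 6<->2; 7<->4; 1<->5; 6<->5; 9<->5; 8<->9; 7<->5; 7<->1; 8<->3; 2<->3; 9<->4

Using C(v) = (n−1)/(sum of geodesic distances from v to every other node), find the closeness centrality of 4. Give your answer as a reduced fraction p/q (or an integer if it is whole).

Distances from 4: 1:2, 2:4, 3:3, 5:2, 6:3, 7:1, 8:2, 9:1. Sum = 18.
n = 9, so closeness = 8/18 = 4/9.

4/9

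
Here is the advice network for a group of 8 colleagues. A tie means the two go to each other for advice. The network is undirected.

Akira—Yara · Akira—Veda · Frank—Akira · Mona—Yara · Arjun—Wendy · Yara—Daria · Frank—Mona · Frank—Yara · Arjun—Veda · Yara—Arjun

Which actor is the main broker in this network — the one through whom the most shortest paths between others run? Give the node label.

Unnormalized betweenness of each node: Akira:8/3, Arjun:22/3, Daria:0, Frank:5/6, Mona:0, Veda:1, Wendy:0, Yara:73/6.
Yara has the largest value, 73/6, making it the main broker — the node through which the most shortest paths run.

Yara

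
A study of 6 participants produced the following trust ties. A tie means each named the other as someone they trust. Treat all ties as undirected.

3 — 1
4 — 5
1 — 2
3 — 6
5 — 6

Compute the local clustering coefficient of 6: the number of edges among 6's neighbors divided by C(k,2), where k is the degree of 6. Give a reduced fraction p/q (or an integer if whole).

0

6's neighbors: 3 and 5 (k = 2).
Possible neighbor pairs: C(2,2) = 1. Edges among them: none → e = 0.
Clustering(6) = 0/1.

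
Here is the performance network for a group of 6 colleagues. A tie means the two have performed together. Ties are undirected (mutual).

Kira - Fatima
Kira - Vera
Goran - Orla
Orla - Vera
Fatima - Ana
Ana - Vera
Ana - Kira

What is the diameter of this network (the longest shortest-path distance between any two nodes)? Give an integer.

4

Eccentricity of each node (its greatest distance to any other): Ana:3, Fatima:4, Goran:4, Kira:3, Orla:3, Vera:2.
The maximum eccentricity is 4, realized for instance by the pair Goran–Fatima via Goran – Orla – Vera – Ana – Fatima. So the diameter is 4.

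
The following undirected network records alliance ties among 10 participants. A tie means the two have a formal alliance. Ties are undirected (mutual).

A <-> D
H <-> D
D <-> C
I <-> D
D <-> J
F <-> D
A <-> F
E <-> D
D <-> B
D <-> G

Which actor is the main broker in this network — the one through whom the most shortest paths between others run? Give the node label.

Unnormalized betweenness of each node: A:0, B:0, C:0, D:35, E:0, F:0, G:0, H:0, I:0, J:0.
D has the largest value, 35, making it the main broker — the node through which the most shortest paths run.

D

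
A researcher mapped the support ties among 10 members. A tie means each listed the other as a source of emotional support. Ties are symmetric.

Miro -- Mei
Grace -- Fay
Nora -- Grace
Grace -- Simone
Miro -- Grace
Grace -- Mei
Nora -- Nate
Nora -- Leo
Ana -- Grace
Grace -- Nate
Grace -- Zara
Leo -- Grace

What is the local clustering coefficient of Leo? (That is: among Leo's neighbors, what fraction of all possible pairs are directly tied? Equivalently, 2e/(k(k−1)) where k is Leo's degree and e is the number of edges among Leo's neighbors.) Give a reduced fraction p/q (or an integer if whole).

Leo's neighbors: Grace and Nora (k = 2).
Possible neighbor pairs: C(2,2) = 1. Edges among them: Grace–Nora → e = 1.
Clustering(Leo) = 1/1.

1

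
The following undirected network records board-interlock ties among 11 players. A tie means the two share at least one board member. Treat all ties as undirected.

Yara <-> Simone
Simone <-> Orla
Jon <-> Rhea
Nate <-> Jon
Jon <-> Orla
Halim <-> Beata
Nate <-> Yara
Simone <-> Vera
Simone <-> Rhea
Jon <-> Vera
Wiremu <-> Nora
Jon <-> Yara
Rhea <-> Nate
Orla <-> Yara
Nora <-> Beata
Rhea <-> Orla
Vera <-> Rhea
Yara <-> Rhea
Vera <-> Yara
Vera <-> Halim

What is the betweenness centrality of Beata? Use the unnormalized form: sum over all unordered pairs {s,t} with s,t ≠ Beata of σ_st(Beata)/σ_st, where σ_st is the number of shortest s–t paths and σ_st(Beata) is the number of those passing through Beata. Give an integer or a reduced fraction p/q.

16

Pairs whose geodesics pass through Beata — Nora–Halim: 1; Nora–Rhea: 1; Nora–Simone: 1; Nora–Yara: 1; Nora–Orla: 4/4; Nora–Nate: 3/3; Nora–Jon: 1; Nora–Vera: 1; Halim–Wiremu: 1; Wiremu–Rhea: 1; Wiremu–Simone: 1; Wiremu–Yara: 1; Wiremu–Orla: 4/4; Wiremu–Nate: 3/3 … (+2 more pairs).
All other pairs contribute 0.
Summing the contributions gives betweenness(Beata) = 16.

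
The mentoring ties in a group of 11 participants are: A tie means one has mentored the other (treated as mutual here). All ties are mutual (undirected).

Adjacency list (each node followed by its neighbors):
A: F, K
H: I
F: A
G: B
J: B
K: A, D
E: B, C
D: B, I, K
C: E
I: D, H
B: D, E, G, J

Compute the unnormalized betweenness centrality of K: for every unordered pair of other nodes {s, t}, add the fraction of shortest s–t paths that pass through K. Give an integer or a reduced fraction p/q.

Pairs whose geodesics pass through K — E–A: 1; E–F: 1; B–A: 1; B–F: 1; C–A: 1; C–F: 1; A–H: 1; A–J: 1; A–I: 1; A–G: 1; A–D: 1; H–F: 1; J–F: 1; I–F: 1 … (+2 more pairs).
All other pairs contribute 0.
Summing the contributions gives betweenness(K) = 16.

16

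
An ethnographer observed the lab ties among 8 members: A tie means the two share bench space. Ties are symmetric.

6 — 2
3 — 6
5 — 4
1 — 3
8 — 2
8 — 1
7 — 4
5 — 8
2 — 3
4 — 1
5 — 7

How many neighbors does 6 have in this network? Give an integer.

2

6 is directly tied to 2 and 3. That is 2 neighbors, so the degree of 6 is 2.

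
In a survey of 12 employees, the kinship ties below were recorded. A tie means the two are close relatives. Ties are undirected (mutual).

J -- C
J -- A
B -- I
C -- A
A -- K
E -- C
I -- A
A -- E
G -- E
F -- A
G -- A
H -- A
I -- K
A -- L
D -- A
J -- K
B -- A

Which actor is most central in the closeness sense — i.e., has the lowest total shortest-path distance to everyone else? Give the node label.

A

Farness (sum of distances to all others) for each node — A:11, B:20, C:19, D:21, E:19, F:21, G:20, H:21, I:19, J:19, K:19, L:21.
The smallest farness is 11, for A, so A has the highest closeness.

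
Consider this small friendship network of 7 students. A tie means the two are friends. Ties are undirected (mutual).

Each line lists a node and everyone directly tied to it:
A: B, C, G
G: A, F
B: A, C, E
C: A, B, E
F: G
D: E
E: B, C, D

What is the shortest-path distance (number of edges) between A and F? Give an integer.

2

One shortest route is A – G – F, which uses 2 edges, and A and F are not directly tied, so nothing shorter exists. So d(A,F) = 2.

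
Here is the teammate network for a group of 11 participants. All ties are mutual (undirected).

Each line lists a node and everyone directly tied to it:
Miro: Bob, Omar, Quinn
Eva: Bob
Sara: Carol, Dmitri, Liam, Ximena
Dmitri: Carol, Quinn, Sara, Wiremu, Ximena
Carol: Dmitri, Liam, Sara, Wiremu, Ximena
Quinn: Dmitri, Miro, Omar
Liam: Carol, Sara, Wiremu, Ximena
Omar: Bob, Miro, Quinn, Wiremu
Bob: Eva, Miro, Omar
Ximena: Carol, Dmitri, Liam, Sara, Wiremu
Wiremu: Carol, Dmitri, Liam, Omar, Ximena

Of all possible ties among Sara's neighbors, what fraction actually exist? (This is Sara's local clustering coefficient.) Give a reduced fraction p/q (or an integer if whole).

Sara's neighbors: Carol, Dmitri, Liam, and Ximena (k = 4).
Possible neighbor pairs: C(4,2) = 6. Edges among them: Carol–Dmitri, Carol–Liam, Carol–Ximena, Dmitri–Ximena, Liam–Ximena → e = 5.
Clustering(Sara) = 5/6.

5/6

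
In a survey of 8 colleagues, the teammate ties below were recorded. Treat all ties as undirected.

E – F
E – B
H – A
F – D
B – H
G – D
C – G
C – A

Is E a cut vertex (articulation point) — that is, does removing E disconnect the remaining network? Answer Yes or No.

No

Even without E, every remaining node can still reach every other (the residual graph is connected), so E is not a cut vertex.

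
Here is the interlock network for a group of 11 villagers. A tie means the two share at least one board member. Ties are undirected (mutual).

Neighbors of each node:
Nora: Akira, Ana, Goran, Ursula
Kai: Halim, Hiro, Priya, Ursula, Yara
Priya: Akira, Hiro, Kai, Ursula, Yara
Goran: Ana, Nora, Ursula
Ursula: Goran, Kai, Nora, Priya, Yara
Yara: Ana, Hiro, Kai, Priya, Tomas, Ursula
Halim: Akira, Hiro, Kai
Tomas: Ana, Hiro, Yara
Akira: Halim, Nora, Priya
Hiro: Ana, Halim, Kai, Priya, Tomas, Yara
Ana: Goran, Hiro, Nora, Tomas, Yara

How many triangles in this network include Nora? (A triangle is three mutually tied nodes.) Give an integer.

2

Nora's neighbors: Akira, Ana, Goran, and Ursula.
Neighbor pairs that are themselves tied: Nora–Ana–Goran; Nora–Goran–Ursula. Each forms one triangle with Nora, for 2 in total.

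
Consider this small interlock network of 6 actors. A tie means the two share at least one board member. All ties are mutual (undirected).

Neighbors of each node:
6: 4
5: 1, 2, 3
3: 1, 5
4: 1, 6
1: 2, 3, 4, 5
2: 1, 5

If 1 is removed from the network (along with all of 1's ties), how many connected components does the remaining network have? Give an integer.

2

Without 1, the remaining ties split the others into: {2, 3, 5}; {4, 6}.
That's 2 separate components.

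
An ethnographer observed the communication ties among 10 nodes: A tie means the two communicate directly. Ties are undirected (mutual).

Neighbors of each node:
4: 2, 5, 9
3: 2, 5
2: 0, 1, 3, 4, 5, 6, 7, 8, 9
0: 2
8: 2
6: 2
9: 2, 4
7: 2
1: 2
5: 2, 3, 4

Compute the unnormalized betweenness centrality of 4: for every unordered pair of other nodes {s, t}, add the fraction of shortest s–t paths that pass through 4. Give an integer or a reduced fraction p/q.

1/2

Pairs whose geodesics pass through 4 — 5–9: 1/2.
All other pairs contribute 0.
Summing the contributions gives betweenness(4) = 1/2.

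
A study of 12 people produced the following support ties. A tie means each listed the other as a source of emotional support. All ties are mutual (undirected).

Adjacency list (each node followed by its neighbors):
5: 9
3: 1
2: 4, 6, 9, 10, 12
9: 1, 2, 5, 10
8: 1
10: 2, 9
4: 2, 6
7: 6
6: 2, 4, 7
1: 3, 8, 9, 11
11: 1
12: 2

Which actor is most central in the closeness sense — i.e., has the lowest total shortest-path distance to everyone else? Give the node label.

9

Farness (sum of distances to all others) for each node — 1:23, 2:20, 3:33, 4:28, 5:29, 6:27, 7:37, 8:33, 9:19, 10:24, 11:33, 12:30.
The smallest farness is 19, for 9, so 9 has the highest closeness.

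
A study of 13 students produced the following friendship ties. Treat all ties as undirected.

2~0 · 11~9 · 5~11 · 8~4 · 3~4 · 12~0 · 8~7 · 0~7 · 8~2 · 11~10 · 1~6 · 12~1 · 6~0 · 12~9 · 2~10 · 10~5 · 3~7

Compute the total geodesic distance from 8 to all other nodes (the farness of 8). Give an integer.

Distances from 8: 0:2, 1:4, 2:1, 3:2, 4:1, 5:3, 6:3, 7:1, 9:4, 10:2, 11:3, 12:3.
Sum = 2 + 4 + 1 + 2 + 1 + 3 + 3 + 1 + 4 + 2 + 3 + 3 = 29.

29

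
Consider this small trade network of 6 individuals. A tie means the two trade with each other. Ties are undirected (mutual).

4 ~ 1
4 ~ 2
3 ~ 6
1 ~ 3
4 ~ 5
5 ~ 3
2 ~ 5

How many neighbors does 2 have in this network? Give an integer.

2 is directly tied to 4 and 5. That is 2 neighbors, so the degree of 2 is 2.

2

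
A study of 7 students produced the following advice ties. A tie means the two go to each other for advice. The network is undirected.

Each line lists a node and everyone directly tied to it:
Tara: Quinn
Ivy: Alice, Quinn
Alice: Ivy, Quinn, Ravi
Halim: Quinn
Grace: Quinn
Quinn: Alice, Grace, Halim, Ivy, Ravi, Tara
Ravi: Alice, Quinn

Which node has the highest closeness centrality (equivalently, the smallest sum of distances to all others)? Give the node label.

Quinn

Farness (sum of distances to all others) for each node — Alice:9, Grace:11, Halim:11, Ivy:10, Quinn:6, Ravi:10, Tara:11.
The smallest farness is 6, for Quinn, so Quinn has the highest closeness.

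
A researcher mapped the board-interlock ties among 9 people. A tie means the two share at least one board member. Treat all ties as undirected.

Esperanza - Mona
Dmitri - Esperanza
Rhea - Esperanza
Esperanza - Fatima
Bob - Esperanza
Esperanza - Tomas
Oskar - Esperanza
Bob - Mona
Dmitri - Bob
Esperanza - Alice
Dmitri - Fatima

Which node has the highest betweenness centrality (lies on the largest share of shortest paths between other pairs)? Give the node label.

Esperanza

Unnormalized betweenness of each node: Alice:0, Bob:1/2, Dmitri:1/2, Esperanza:24, Fatima:0, Mona:0, Oskar:0, Rhea:0, Tomas:0.
Esperanza has the largest value, 24, making it the main broker — the node through which the most shortest paths run.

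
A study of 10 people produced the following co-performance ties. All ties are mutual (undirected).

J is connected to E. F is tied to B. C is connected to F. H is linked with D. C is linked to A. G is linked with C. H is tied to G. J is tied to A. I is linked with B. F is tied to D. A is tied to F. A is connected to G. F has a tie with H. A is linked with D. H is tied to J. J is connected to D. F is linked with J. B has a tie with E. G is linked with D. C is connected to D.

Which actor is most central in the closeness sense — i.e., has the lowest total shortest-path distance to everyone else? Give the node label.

F

Farness (sum of distances to all others) for each node — A:14, B:16, C:16, D:13, E:18, F:12, G:18, H:15, I:24, J:14.
The smallest farness is 12, for F, so F has the highest closeness.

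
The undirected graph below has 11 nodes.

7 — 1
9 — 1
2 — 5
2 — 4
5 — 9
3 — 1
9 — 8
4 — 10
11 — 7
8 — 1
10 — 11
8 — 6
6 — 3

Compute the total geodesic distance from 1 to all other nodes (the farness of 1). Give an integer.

Distances from 1: 2:3, 3:1, 4:4, 5:2, 6:2, 7:1, 8:1, 9:1, 10:3, 11:2.
Sum = 3 + 1 + 4 + 2 + 2 + 1 + 1 + 1 + 3 + 2 = 20.

20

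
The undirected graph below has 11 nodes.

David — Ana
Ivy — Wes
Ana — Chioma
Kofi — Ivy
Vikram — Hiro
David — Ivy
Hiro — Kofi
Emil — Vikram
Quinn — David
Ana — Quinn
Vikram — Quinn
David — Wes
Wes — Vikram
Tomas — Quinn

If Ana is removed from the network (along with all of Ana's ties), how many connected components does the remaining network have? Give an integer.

2

Without Ana, the remaining ties split the others into: {David, Emil, Hiro, Ivy, Kofi, Quinn, Tomas, Vikram, Wes}; {Chioma}.
That's 2 separate components.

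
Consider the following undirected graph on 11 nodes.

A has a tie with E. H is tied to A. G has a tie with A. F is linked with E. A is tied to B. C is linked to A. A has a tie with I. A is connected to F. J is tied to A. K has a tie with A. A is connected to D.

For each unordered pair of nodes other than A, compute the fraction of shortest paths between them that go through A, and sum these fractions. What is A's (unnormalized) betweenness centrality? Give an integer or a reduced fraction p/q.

44

Pairs whose geodesics pass through A — K–J: 1; K–I: 1; K–B: 1; K–E: 1; K–C: 1; K–D: 1; K–F: 1; K–H: 1; K–G: 1; J–I: 1; J–B: 1; J–E: 1; J–C: 1; J–D: 1 … (+30 more pairs).
All other pairs contribute 0.
Summing the contributions gives betweenness(A) = 44.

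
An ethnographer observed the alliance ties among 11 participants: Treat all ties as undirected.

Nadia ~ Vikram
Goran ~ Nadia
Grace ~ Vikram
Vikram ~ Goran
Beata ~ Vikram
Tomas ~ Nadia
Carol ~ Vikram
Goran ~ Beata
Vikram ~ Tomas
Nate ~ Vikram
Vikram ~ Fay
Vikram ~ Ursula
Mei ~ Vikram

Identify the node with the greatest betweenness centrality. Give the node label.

Unnormalized betweenness of each node: Beata:0, Carol:0, Fay:0, Goran:1/2, Grace:0, Mei:0, Nadia:1/2, Nate:0, Tomas:0, Ursula:0, Vikram:41.
Vikram has the largest value, 41, making it the main broker — the node through which the most shortest paths run.

Vikram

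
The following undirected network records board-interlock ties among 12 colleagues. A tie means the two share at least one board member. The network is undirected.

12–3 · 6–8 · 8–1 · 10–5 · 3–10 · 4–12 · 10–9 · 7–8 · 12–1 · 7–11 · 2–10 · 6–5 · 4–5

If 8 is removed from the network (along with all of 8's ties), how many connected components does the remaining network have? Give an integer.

Without 8, the remaining ties split the others into: {7, 11}; {1, 2, 3, 4, 5, 6, 9, 10, 12}.
That's 2 separate components.

2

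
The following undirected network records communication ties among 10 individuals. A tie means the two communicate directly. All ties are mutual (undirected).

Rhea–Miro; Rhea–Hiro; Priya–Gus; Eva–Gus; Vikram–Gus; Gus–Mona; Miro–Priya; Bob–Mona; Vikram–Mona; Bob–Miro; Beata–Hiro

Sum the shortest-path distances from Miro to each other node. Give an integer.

18

Distances from Miro: Beata:3, Bob:1, Eva:3, Gus:2, Hiro:2, Mona:2, Priya:1, Rhea:1, Vikram:3.
Sum = 3 + 1 + 3 + 2 + 2 + 2 + 1 + 1 + 3 = 18.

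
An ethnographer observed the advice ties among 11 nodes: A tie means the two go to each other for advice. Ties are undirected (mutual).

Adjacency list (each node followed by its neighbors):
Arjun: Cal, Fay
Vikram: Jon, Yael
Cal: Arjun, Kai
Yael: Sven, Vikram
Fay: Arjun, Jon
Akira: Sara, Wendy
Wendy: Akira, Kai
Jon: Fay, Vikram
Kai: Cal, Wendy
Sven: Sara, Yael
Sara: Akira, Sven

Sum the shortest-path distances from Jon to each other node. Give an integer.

Distances from Jon: Akira:5, Arjun:2, Cal:3, Fay:1, Kai:4, Sara:4, Sven:3, Vikram:1, Wendy:5, Yael:2.
Sum = 5 + 2 + 3 + 1 + 4 + 4 + 3 + 1 + 5 + 2 = 30.

30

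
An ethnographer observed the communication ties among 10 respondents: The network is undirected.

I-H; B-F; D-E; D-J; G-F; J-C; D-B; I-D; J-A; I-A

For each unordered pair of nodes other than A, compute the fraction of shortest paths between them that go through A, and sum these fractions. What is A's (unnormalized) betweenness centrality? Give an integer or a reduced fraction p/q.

Pairs whose geodesics pass through A — J–H: 1/2; J–I: 1/2; C–H: 1/2; C–I: 1/2.
All other pairs contribute 0.
Summing the contributions gives betweenness(A) = 2.

2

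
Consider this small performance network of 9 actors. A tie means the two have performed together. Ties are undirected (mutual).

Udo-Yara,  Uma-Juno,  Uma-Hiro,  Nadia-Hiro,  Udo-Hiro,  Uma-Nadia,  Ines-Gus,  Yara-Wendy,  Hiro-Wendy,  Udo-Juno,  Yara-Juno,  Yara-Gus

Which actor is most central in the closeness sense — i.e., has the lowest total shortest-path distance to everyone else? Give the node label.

Yara

Farness (sum of distances to all others) for each node — Gus:18, Hiro:15, Ines:25, Juno:14, Nadia:20, Udo:14, Uma:16, Wendy:15, Yara:13.
The smallest farness is 13, for Yara, so Yara has the highest closeness.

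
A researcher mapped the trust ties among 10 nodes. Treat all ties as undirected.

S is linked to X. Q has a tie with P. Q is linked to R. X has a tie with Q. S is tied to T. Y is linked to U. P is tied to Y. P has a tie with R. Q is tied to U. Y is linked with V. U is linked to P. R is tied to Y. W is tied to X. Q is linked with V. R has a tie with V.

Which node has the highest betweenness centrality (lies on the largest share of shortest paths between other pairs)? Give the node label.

Unnormalized betweenness of each node: P:19/12, Q:127/6, R:19/12, S:8, T:0, U:5/4, V:5/4, W:0, X:20, Y:7/6.
Q has the largest value, 127/6, making it the main broker — the node through which the most shortest paths run.

Q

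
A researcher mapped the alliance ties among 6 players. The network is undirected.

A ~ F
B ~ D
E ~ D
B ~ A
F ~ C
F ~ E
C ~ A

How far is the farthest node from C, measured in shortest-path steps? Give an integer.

Distances from C: A:1, B:2, D:3, E:2, F:1.
The largest is 3 (to D), so the eccentricity of C is 3.

3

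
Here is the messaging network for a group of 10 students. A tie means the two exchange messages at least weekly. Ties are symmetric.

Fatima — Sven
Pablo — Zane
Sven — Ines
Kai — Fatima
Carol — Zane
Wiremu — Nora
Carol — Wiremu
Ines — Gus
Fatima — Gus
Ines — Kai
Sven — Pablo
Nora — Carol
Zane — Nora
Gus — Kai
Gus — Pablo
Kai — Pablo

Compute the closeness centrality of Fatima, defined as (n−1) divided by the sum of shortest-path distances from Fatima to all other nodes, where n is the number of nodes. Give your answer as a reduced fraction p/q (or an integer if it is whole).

9/23

Distances from Fatima: Carol:4, Gus:1, Ines:2, Kai:1, Nora:4, Pablo:2, Sven:1, Wiremu:5, Zane:3. Sum = 23.
n = 10, so closeness = 9/23.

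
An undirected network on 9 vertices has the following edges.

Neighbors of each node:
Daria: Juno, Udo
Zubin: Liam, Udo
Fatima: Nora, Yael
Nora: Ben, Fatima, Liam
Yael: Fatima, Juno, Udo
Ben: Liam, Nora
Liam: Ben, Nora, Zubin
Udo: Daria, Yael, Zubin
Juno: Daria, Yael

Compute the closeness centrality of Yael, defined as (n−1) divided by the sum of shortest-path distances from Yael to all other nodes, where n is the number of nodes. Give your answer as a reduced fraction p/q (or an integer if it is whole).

8/15

Distances from Yael: Ben:3, Daria:2, Fatima:1, Juno:1, Liam:3, Nora:2, Udo:1, Zubin:2. Sum = 15.
n = 9, so closeness = 8/15.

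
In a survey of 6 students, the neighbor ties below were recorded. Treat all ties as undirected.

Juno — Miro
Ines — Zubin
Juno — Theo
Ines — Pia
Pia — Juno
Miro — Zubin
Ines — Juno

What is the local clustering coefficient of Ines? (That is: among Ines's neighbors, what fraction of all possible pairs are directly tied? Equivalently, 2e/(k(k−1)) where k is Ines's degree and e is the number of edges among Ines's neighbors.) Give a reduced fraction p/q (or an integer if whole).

Ines's neighbors: Juno, Pia, and Zubin (k = 3).
Possible neighbor pairs: C(3,2) = 3. Edges among them: Juno–Pia → e = 1.
Clustering(Ines) = 1/3.

1/3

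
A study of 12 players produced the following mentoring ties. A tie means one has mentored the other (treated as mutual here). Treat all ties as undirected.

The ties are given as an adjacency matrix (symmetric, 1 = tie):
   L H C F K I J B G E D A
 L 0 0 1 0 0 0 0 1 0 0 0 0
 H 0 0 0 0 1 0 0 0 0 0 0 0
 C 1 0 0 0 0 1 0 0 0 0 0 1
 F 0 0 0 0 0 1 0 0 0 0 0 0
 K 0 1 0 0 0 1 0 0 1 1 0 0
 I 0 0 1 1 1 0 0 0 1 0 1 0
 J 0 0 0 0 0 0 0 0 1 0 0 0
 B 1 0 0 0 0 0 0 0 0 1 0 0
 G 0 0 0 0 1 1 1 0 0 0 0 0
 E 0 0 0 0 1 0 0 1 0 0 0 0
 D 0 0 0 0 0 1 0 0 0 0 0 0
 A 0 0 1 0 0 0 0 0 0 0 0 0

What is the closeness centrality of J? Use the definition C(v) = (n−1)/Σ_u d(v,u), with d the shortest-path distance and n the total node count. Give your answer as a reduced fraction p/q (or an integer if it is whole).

11/32

Distances from J: A:4, B:4, C:3, D:3, E:3, F:3, G:1, H:3, I:2, K:2, L:4. Sum = 32.
n = 12, so closeness = 11/32.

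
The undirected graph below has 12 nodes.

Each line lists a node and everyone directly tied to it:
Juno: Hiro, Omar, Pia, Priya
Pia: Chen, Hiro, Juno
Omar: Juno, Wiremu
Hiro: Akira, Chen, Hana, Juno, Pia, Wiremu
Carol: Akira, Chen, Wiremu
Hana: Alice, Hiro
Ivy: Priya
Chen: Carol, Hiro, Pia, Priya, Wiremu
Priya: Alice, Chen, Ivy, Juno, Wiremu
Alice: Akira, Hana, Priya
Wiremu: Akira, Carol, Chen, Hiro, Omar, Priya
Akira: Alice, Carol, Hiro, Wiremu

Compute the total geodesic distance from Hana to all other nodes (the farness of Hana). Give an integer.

Distances from Hana: Akira:2, Alice:1, Carol:3, Chen:2, Hiro:1, Ivy:3, Juno:2, Omar:3, Pia:2, Priya:2, Wiremu:2.
Sum = 2 + 1 + 3 + 2 + 1 + 3 + 2 + 3 + 2 + 2 + 2 = 23.

23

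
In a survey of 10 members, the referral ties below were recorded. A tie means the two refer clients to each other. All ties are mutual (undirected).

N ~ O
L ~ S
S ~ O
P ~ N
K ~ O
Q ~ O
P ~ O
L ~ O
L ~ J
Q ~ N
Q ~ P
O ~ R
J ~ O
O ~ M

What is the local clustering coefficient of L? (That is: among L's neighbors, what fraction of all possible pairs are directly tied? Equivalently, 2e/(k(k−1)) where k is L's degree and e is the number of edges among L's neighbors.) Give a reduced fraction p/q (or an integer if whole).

2/3

L's neighbors: J, O, and S (k = 3).
Possible neighbor pairs: C(3,2) = 3. Edges among them: J–O, O–S → e = 2.
Clustering(L) = 2/3.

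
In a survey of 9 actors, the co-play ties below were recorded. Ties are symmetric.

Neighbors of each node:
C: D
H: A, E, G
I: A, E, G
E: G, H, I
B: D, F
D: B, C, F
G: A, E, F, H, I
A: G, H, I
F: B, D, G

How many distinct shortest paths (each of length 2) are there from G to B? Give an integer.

1

The shortest distance is 2, and the only length-2 path is G–F–B. So there is exactly 1 shortest path.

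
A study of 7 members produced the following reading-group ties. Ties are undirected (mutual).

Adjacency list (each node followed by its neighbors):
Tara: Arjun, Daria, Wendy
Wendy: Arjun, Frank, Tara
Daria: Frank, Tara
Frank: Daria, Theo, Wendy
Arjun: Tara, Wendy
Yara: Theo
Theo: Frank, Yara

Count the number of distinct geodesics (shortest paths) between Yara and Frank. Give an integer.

The shortest distance is 2, and the only length-2 path is Yara–Theo–Frank. So there is exactly 1 shortest path.

1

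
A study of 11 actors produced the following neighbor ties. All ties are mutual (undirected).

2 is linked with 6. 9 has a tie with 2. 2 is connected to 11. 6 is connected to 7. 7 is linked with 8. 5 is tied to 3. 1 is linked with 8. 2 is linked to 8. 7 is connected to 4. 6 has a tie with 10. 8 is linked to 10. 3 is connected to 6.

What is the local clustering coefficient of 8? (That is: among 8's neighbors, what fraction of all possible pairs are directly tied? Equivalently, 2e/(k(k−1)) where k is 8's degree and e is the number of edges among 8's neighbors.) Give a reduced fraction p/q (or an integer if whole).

8's neighbors: 1, 2, 7, and 10 (k = 4).
Possible neighbor pairs: C(4,2) = 6. Edges among them: none → e = 0.
Clustering(8) = 0/6 = 0.

0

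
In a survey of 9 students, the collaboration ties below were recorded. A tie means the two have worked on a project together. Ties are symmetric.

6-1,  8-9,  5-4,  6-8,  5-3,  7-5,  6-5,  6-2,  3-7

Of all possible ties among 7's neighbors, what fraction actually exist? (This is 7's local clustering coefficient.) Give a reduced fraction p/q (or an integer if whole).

7's neighbors: 3 and 5 (k = 2).
Possible neighbor pairs: C(2,2) = 1. Edges among them: 3–5 → e = 1.
Clustering(7) = 1/1.

1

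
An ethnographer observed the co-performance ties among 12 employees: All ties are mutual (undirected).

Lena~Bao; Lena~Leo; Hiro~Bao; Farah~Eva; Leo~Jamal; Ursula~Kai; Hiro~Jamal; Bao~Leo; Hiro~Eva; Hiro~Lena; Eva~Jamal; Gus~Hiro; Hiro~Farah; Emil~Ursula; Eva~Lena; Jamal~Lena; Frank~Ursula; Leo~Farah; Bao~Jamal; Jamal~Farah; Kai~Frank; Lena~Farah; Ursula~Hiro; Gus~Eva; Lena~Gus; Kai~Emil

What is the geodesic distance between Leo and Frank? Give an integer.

One shortest route is Leo – Farah – Hiro – Ursula – Frank, which uses 4 edges, and at distance 3 from Leo we only reach {Ursula}, which does not include Frank. So d(Leo,Frank) = 4.

4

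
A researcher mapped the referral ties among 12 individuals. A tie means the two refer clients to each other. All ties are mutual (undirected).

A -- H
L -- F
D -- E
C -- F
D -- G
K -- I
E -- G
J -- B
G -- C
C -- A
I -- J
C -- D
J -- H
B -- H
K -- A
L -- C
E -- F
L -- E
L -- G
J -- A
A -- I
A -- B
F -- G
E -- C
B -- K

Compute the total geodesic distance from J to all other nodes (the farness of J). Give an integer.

Distances from J: A:1, B:1, C:2, D:3, E:3, F:3, G:3, H:1, I:1, K:2, L:3.
Sum = 1 + 1 + 2 + 3 + 3 + 3 + 3 + 1 + 1 + 2 + 3 = 23.

23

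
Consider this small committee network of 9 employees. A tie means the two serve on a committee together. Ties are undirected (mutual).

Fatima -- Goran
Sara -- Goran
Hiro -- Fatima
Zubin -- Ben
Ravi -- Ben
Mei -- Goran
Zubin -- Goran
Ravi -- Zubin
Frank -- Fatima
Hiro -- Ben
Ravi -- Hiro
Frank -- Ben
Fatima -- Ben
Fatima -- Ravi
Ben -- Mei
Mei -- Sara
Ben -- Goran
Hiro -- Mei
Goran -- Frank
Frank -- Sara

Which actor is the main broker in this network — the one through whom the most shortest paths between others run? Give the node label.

Unnormalized betweenness of each node: Ben:107/21, Fatima:41/21, Frank:47/42, Goran:179/42, Hiro:41/42, Mei:41/21, Ravi:5/6, Sara:1/3, Zubin:10/21.
Ben has the largest value, 107/21, making it the main broker — the node through which the most shortest paths run.

Ben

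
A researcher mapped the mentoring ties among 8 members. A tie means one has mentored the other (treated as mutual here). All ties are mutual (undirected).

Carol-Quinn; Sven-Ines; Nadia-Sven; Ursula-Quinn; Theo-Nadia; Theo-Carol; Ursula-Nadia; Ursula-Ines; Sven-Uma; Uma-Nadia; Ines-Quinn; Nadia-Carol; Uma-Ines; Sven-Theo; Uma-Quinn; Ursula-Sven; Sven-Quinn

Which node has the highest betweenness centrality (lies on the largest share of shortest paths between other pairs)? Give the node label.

Sven

Unnormalized betweenness of each node: Carol:3/4, Ines:1/4, Nadia:31/12, Quinn:31/12, Sven:10/3, Theo:1/3, Uma:7/12, Ursula:7/12.
Sven has the largest value, 10/3, making it the main broker — the node through which the most shortest paths run.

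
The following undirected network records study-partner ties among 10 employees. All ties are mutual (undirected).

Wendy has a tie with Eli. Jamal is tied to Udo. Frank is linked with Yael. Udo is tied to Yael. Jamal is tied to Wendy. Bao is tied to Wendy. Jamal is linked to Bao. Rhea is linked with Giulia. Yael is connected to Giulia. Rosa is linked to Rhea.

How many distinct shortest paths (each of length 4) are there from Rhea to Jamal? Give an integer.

1

The shortest distance is 4, and the only length-4 path is Rhea–Giulia–Yael–Udo–Jamal. So there is exactly 1 shortest path.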